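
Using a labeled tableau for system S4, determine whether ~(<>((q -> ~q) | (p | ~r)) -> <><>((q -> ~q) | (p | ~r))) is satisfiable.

No, unsatisfiable

1. ~(<>((q -> ~q) | (p | ~r)) -> <><>((q -> ~q) | (p | ~r))), u
2. <>((q -> ~q) | (p | ~r)), u
3. ~<><>((q -> ~q) | (p | ~r)), u
4. ~<>((q -> ~q) | (p | ~r)), u
5. ~((q -> ~q) | (p | ~r)), u
6. ~(q -> ~q), u
7. ~(p | ~r), u
8. q, u
9. ~p, u
10. r, u
11. (q -> ~q) | (p | ~r), v
12. ~<>((q -> ~q) | (p | ~r)), v
13. ~((q -> ~q) | (p | ~r)), v
14. ~(q -> ~q), v
15. ~(p | ~r), v
16. q, v
17. ~p, v
18. r, v
19. p | ~r, v
20. ~r, v
Accessibility: uRu, uRv, vRv
Branch closes: r and ~r both at v.
All branches of the tableau close; one closing branch shown above.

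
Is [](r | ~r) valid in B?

Tableau for the negation ~[](r | ~r):
1. ~[](r | ~r), 0
2. ~(r | ~r), 1
3. ~r, 1
4. r, 1
Accessibility: 0R0, 0R1, 1R0, 1R1
Branch closes: r and ~r both at 1.
All branches of the negation close; one closing branch shown above.

Yes, valid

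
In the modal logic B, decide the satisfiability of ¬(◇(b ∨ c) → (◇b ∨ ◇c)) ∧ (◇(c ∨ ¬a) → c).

1. ¬(◇(b ∨ c) → (◇b ∨ ◇c)) ∧ (◇(c ∨ ¬a) → c), u
2. ¬(◇(b ∨ c) → (◇b ∨ ◇c)), u   [∧-rule on 1]
3. ◇(c ∨ ¬a) → c, u   [∧-rule on 1]
4. ◇(b ∨ c), u   [¬→-rule on 2]
5. ¬(◇b ∨ ◇c), u   [¬→-rule on 2]
6. ¬◇b, u   [¬∨-rule on 5]
7. ¬◇c, u   [¬∨-rule on 5]
8. ¬b, u   [¬◇-rule on 6 via uRu]
9. ¬c, u   [¬◇-rule on 7 via uRu]
10. ¬◇(c ∨ ¬a), u   [→-rule on 3 (branches; this branch)]
11. ¬(c ∨ ¬a), u   [¬◇-rule on 10 via uRu]
12. a, u   [¬∨-rule on 11]
13. b ∨ c, v   [◇-rule on 4: fresh world v, uRv]
14. ¬b, v   [¬◇-rule on 6 via uRv]
15. ¬c, v   [¬◇-rule on 7 via uRv]
16. ¬(c ∨ ¬a), v   [¬◇-rule on 10 via uRv]
17. a, v   [¬∨-rule on 16]
18. c, v   [∨-rule on 13 (branches; this branch)]
Accessibility: uRu, uRv, vRu, vRv
Branch closes: c and ¬c both at v.
Every branch closes; the branch above is one of them.

No, unsatisfiable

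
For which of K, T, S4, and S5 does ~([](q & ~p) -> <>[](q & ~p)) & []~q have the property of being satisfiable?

K-tableau for the formula:
1. ~([](q & ~p) -> <>[](q & ~p)) & []~q, w0
2. ~([](q & ~p) -> <>[](q & ~p)), w0   [&-rule on 1]
3. []~q, w0   [&-rule on 1]
4. [](q & ~p), w0   [~->-rule on 2]
5. ~<>[](q & ~p), w0   [~->-rule on 2]
Complete open branch: satisfiable in K.
T-tableau for the formula:
1. ~([](q & ~p) -> <>[](q & ~p)) & []~q, w0
2. ~([](q & ~p) -> <>[](q & ~p)), w0   [&-rule on 1]
3. []~q, w0   [&-rule on 1]
4. [](q & ~p), w0   [~->-rule on 2]
5. ~<>[](q & ~p), w0   [~->-rule on 2]
6. ~q, w0   [[]-rule on 3 via w0Rw0]
7. q & ~p, w0   [[]-rule on 4 via w0Rw0]
8. q, w0   [&-rule on 7]
9. ~p, w0   [&-rule on 7]
Accessibility: w0Rw0
Branch closes: q and ~q both at w0.
Every branch closes (one shown): unsatisfiable in T, hence also in S4, S5 (every S4/S5-frame is a T-frame).

K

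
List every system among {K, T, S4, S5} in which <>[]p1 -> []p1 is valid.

S4-tableau for the negation ~(<>[]p1 -> []p1):
1. ~(<>[]p1 -> []p1), u
2. <>[]p1, u
3. ~[]p1, u
4. []p1, v
5. p1, v
6. ~p1, w
Accessibility: uRu, uRv, uRw, vRv, wRw
Complete open branch: countermodel on an S4-frame, so not valid in S4, nor in K, T (the same frame is also a K-frame and a T-frame).
S5-tableau for the negation ~(<>[]p1 -> []p1):
1. ~(<>[]p1 -> []p1), u
2. <>[]p1, u
3. ~[]p1, u
4. []p1, v
5. p1, u
6. p1, v
7. ~p1, w
8. p1, w
Accessibility: uRu, uRv, uRw, vRu, vRv, vRw, wRu, wRv, wRw
Branch closes: p1 and ~p1 both at w.
Every branch closes (one shown): valid in S5.

S5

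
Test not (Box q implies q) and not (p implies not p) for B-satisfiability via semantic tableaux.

1. not (Box q implies q) and not (p implies not p), 0
2. not (Box q implies q), 0
3. not (p implies not p), 0
4. Box q, 0
5. not q, 0
6. p, 0
7. q, 0
Accessibility: 0R0
Branch closes: q and not q both at 0.
All branches of the tableau close; one closing branch shown above.

Unsatisfiable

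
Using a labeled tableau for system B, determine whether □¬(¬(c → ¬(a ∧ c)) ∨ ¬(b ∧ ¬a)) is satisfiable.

Satisfiable

1. □¬(¬(c → ¬(a ∧ c)) ∨ ¬(b ∧ ¬a)), 0
2. ¬(¬(c → ¬(a ∧ c)) ∨ ¬(b ∧ ¬a)), 0
3. c → ¬(a ∧ c), 0
4. b ∧ ¬a, 0
5. b, 0
6. ¬a, 0
7. ¬(a ∧ c), 0
8. ¬c, 0
Accessibility: 0R0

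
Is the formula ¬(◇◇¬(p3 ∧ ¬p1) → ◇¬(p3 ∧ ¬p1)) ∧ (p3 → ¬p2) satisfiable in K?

Satisfiable (open branch found)

1. ¬(◇◇¬(p3 ∧ ¬p1) → ◇¬(p3 ∧ ¬p1)) ∧ (p3 → ¬p2), 0
2. ¬(◇◇¬(p3 ∧ ¬p1) → ◇¬(p3 ∧ ¬p1)), 0   [∧-rule on 1]
3. p3 → ¬p2, 0   [∧-rule on 1]
4. ◇◇¬(p3 ∧ ¬p1), 0   [¬→-rule on 2]
5. ¬◇¬(p3 ∧ ¬p1), 0   [¬→-rule on 2]
6. ¬p2, 0   [→-rule on 3 (branches; this branch)]
7. ◇¬(p3 ∧ ¬p1), 1   [◇-rule on 4: fresh world 1, 0R1]
8. p3 ∧ ¬p1, 1   [¬◇-rule on 5 via 0R1]
9. p3, 1   [∧-rule on 8]
10. ¬p1, 1   [∧-rule on 8]
11. ¬(p3 ∧ ¬p1), 2   [◇-rule on 7: fresh world 2, 1R2]
12. p1, 2   [¬∧-rule on 11 (branches; this branch)]
Accessibility: 0R1, 1R2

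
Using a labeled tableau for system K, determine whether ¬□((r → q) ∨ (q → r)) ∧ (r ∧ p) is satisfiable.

No, unsatisfiable

1. ¬□((r → q) ∨ (q → r)) ∧ (r ∧ p), u
2. ¬□((r → q) ∨ (q → r)), u
3. r ∧ p, u
4. r, u
5. p, u
6. ¬((r → q) ∨ (q → r)), v
7. ¬(r → q), v
8. ¬(q → r), v
9. r, v
10. ¬q, v
11. q, v
12. ¬r, v
Accessibility: uRv
Branch closes: q and ¬q both at v.
Every branch closes; the branch above is one of them.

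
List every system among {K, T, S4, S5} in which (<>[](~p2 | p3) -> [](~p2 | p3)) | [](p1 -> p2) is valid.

S5

S4-tableau for the negation ~((<>[](~p2 | p3) -> [](~p2 | p3)) | [](p1 -> p2)):
1. ~((<>[](~p2 | p3) -> [](~p2 | p3)) | [](p1 -> p2)), w0
2. ~(<>[](~p2 | p3) -> [](~p2 | p3)), w0   [~|-rule on 1]
3. ~[](p1 -> p2), w0   [~|-rule on 1]
4. <>[](~p2 | p3), w0   [~->-rule on 2]
5. ~[](~p2 | p3), w0   [~->-rule on 2]
6. ~(p1 -> p2), w1   [~[]-rule on 3: fresh world w1, w0Rw1]
7. p1, w1   [~->-rule on 6]
8. ~p2, w1   [~->-rule on 6]
9. [](~p2 | p3), w2   [<>-rule on 4: fresh world w2, w0Rw2]
10. ~p2 | p3, w2   [[]-rule on 9 via w2Rw2]
11. p3, w2   [|-rule on 10 (branches; this branch)]
12. ~(~p2 | p3), w3   [~[]-rule on 5: fresh world w3, w0Rw3]
13. p2, w3   [~|-rule on 12]
14. ~p3, w3   [~|-rule on 12]
Accessibility: w0Rw0, w0Rw1, w0Rw2, w0Rw3, w1Rw1, w2Rw2, w3Rw3
Complete open branch: countermodel on an S4-frame, so not valid in S4, nor in K, T (the same frame is also a K-frame and a T-frame).
S5-tableau for the negation ~((<>[](~p2 | p3) -> [](~p2 | p3)) | [](p1 -> p2)):
1. ~((<>[](~p2 | p3) -> [](~p2 | p3)) | [](p1 -> p2)), w0
2. ~(<>[](~p2 | p3) -> [](~p2 | p3)), w0   [~|-rule on 1]
3. ~[](p1 -> p2), w0   [~|-rule on 1]
4. <>[](~p2 | p3), w0   [~->-rule on 2]
5. ~[](~p2 | p3), w0   [~->-rule on 2]
6. ~(p1 -> p2), w1   [~[]-rule on 3: fresh world w1, w0Rw1]
7. p1, w1   [~->-rule on 6]
8. ~p2, w1   [~->-rule on 6]
9. [](~p2 | p3), w2   [<>-rule on 4: fresh world w2, w0Rw2]
10. ~p2 | p3, w0   [[]-rule on 9 via w2Rw0]
11. ~p2 | p3, w1   [[]-rule on 9 via w2Rw1]
12. ~p2 | p3, w2   [[]-rule on 9 via w2Rw2]
13. p3, w0   [|-rule on 10 (branches; this branch)]
14. p3, w1   [|-rule on 11 (branches; this branch)]
15. p3, w2   [|-rule on 12 (branches; this branch)]
16. ~(~p2 | p3), w3   [~[]-rule on 5: fresh world w3, w0Rw3]
17. p2, w3   [~|-rule on 16]
18. ~p3, w3   [~|-rule on 16]
19. ~p2 | p3, w3   [[]-rule on 9 via w2Rw3]
20. p3, w3   [|-rule on 19 (branches; this branch)]
Accessibility: w0Rw0, w0Rw1, w0Rw2, w0Rw3, w1Rw0, w1Rw1, w1Rw2, w1Rw3, w2Rw0, w2Rw1, w2Rw2, w2Rw3, w3Rw0, w3Rw1, w3Rw2, w3Rw3
Branch closes: p3 and ~p3 both at w3.
Every branch closes (one shown): valid in S5.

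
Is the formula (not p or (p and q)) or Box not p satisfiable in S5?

Satisfiable (open branch found)

1. (not p or (p and q)) or Box not p, w0
2. Box not p, w0   [or-rule on 1 (branches; this branch)]
3. not p, w0   [Box-rule on 2 via w0Rw0]
Accessibility: w0Rw0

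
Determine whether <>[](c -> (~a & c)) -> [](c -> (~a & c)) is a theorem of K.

Tableau for the negation ~(<>[](c -> (~a & c)) -> [](c -> (~a & c))):
1. ~(<>[](c -> (~a & c)) -> [](c -> (~a & c))), u
2. <>[](c -> (~a & c)), u
3. ~[](c -> (~a & c)), u
4. [](c -> (~a & c)), v
5. ~(c -> (~a & c)), w
6. c, w
7. ~(~a & c), w
8. a, w
Accessibility: uRv, uRw
The negation has an open branch (countermodel exists).

No, not valid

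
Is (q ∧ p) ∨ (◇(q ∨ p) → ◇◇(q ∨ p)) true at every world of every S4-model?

Valid

Tableau for the negation ¬((q ∧ p) ∨ (◇(q ∨ p) → ◇◇(q ∨ p))):
1. ¬((q ∧ p) ∨ (◇(q ∨ p) → ◇◇(q ∨ p))), 0
2. ¬(q ∧ p), 0   [¬∨-rule on 1]
3. ¬(◇(q ∨ p) → ◇◇(q ∨ p)), 0   [¬∨-rule on 1]
4. ◇(q ∨ p), 0   [¬→-rule on 3]
5. ¬◇◇(q ∨ p), 0   [¬→-rule on 3]
6. ¬◇(q ∨ p), 0   [¬◇-rule on 5 via 0R0]
7. ¬(q ∨ p), 0   [¬◇-rule on 6 via 0R0]
8. ¬q, 0   [¬∨-rule on 7]
9. ¬p, 0   [¬∨-rule on 7]
10. q ∨ p, 1   [◇-rule on 4: fresh world 1, 0R1]
11. ¬◇(q ∨ p), 1   [¬◇-rule on 5 via 0R1]
12. ¬(q ∨ p), 1   [¬◇-rule on 6 via 0R1]
13. ¬q, 1   [¬∨-rule on 12]
14. ¬p, 1   [¬∨-rule on 12]
15. p, 1   [∨-rule on 10 (branches; this branch)]
Accessibility: 0R0, 0R1, 1R1
Branch closes: p and ¬p both at 1.
Every branch of the negation's tableau closes; the branch above is one of them.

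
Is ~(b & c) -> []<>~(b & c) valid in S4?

No, not valid

Tableau for the negation ~(~(b & c) -> []<>~(b & c)):
1. ~(~(b & c) -> []<>~(b & c)), u
2. ~(b & c), u
3. ~[]<>~(b & c), u
4. ~c, u
5. ~<>~(b & c), v
6. b & c, v
7. b, v
8. c, v
Accessibility: uRu, uRv, vRv
The negation has an open branch (countermodel exists).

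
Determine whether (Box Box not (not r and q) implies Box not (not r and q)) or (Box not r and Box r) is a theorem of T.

Yes, valid

Tableau for the negation not ((Box Box not (not r and q) implies Box not (not r and q)) or (Box not r and Box r)):
1. not ((Box Box not (not r and q) implies Box not (not r and q)) or (Box not r and Box r)), 0
2. not (Box Box not (not r and q) implies Box not (not r and q)), 0
3. not (Box not r and Box r), 0
4. Box Box not (not r and q), 0
5. not Box not (not r and q), 0
6. Box not (not r and q), 0
7. not (not r and q), 0
8. not Box r, 0
9. not q, 0
10. not r and q, 1
11. not r, 1
12. q, 1
13. Box not (not r and q), 1
14. not (not r and q), 1
15. not q, 1
Accessibility: 0R0, 0R1, 1R1
Branch closes: q and not q both at 1.
Every branch of the negation's tableau closes; the branch above is one of them.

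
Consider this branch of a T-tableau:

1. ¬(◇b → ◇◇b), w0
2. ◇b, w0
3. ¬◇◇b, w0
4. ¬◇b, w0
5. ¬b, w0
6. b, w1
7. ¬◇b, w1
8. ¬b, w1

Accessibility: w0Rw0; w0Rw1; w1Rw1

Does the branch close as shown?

Both b and ¬b appear at w1.

Closed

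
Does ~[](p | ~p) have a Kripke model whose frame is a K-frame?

1. ~[](p | ~p), 0
2. ~(p | ~p), 1
3. ~p, 1
4. p, 1
Accessibility: 0R1
Branch closes: p and ~p both at 1.
Every branch closes; the branch above is one of them.

No, unsatisfiable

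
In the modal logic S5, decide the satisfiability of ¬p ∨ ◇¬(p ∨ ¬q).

Satisfiable (open branch found)

1. ¬p ∨ ◇¬(p ∨ ¬q), w0
2. ◇¬(p ∨ ¬q), w0
3. ¬(p ∨ ¬q), w1
4. ¬p, w1
5. q, w1
Accessibility: w0Rw0, w0Rw1, w1Rw0, w1Rw1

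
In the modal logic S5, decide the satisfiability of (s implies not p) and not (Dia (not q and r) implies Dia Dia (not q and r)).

No, unsatisfiable

1. (s implies not p) and not (Dia (not q and r) implies Dia Dia (not q and r)), w0
2. s implies not p, w0
3. not (Dia (not q and r) implies Dia Dia (not q and r)), w0
4. Dia (not q and r), w0
5. not Dia Dia (not q and r), w0
6. not Dia (not q and r), w0
7. not (not q and r), w0
8. not p, w0
9. not r, w0
10. not q and r, w1
11. not q, w1
12. r, w1
13. not Dia (not q and r), w1
14. not (not q and r), w1
15. not r, w1
Accessibility: w0Rw0, w0Rw1, w1Rw0, w1Rw1
Branch closes: r and not r both at w1.
Every branch closes; the branch above is one of them.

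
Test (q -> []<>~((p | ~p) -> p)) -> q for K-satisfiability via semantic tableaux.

Satisfiable

1. (q -> []<>~((p | ~p) -> p)) -> q, w0
2. q, w0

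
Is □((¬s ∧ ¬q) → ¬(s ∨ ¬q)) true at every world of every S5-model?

Not valid

Tableau for the negation ¬□((¬s ∧ ¬q) → ¬(s ∨ ¬q)):
1. ¬□((¬s ∧ ¬q) → ¬(s ∨ ¬q)), w0
2. ¬((¬s ∧ ¬q) → ¬(s ∨ ¬q)), w1   [¬□-rule on 1: fresh world w1, w0Rw1]
3. ¬s ∧ ¬q, w1   [¬→-rule on 2]
4. s ∨ ¬q, w1   [¬→-rule on 2]
5. ¬s, w1   [∧-rule on 3]
6. ¬q, w1   [∧-rule on 3]
Accessibility: w0Rw0, w0Rw1, w1Rw0, w1Rw1
The negation has an open branch (countermodel exists).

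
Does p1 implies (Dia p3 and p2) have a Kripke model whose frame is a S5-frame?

1. p1 implies (Dia p3 and p2), 0
2. Dia p3 and p2, 0
3. Dia p3, 0
4. p2, 0
5. p3, 1
Accessibility: 0R0, 0R1, 1R0, 1R1

Yes, satisfiable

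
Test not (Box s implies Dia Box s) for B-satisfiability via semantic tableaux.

1. not (Box s implies Dia Box s), w0
2. Box s, w0   [neg-implies-rule on 1]
3. not Dia Box s, w0   [neg-implies-rule on 1]
4. s, w0   [Box-rule on 2 via w0Rw0]
5. not Box s, w0   [neg-Dia-rule on 3 via w0Rw0]
6. not s, w1   [neg-Box-rule on 5: fresh world w1, w0Rw1]
7. s, w1   [Box-rule on 2 via w0Rw1]
Accessibility: w0Rw0, w0Rw1, w1Rw0, w1Rw1
Branch closes: s and not s both at w1.
(One branch shown.) All branches close.

Unsatisfiable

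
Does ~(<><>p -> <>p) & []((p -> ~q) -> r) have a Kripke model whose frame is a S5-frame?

1. ~(<><>p -> <>p) & []((p -> ~q) -> r), 0
2. ~(<><>p -> <>p), 0
3. []((p -> ~q) -> r), 0
4. <><>p, 0
5. ~<>p, 0
6. (p -> ~q) -> r, 0
7. ~p, 0
8. r, 0
9. <>p, 1
10. (p -> ~q) -> r, 1
11. ~p, 1
12. r, 1
13. p, 2
14. (p -> ~q) -> r, 2
15. ~p, 2
Accessibility: 0R0, 0R1, 0R2, 1R0, 1R1, 1R2, 2R0, 2R1, 2R2
Branch closes: p and ~p both at 2.
All branches of the tableau close; one closing branch shown above.

No, unsatisfiable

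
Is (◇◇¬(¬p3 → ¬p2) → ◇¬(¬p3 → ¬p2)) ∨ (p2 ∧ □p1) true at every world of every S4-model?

Tableau for the negation ¬((◇◇¬(¬p3 → ¬p2) → ◇¬(¬p3 → ¬p2)) ∨ (p2 ∧ □p1)):
1. ¬((◇◇¬(¬p3 → ¬p2) → ◇¬(¬p3 → ¬p2)) ∨ (p2 ∧ □p1)), u
2. ¬(◇◇¬(¬p3 → ¬p2) → ◇¬(¬p3 → ¬p2)), u   [¬∨-rule on 1]
3. ¬(p2 ∧ □p1), u   [¬∨-rule on 1]
4. ◇◇¬(¬p3 → ¬p2), u   [¬→-rule on 2]
5. ¬◇¬(¬p3 → ¬p2), u   [¬→-rule on 2]
6. ¬p3 → ¬p2, u   [¬◇-rule on 5 via uRu]
7. ¬□p1, u   [¬∧-rule on 3 (branches; this branch)]
8. ¬p2, u   [→-rule on 6 (branches; this branch)]
9. ◇¬(¬p3 → ¬p2), v   [◇-rule on 4: fresh world v, uRv]
10. ¬p3 → ¬p2, v   [¬◇-rule on 5 via uRv]
11. ¬p2, v   [→-rule on 10 (branches; this branch)]
12. ¬p1, w   [¬□-rule on 7: fresh world w, uRw]
13. ¬p3 → ¬p2, w   [¬◇-rule on 5 via uRw]
14. ¬p2, w   [→-rule on 13 (branches; this branch)]
15. ¬(¬p3 → ¬p2), x   [◇-rule on 9: fresh world x, vRx]
16. ¬p3, x   [¬→-rule on 15]
17. p2, x   [¬→-rule on 15]
18. ¬p3 → ¬p2, x   [¬◇-rule on 5 via uRx]
19. ¬p2, x   [→-rule on 18 (branches; this branch)]
Accessibility: uRu, uRv, uRw, uRx, vRv, vRx, wRw, xRx
Branch closes: p2 and ¬p2 both at x.
All branches of the negation close; one closing branch shown above.

Valid in S4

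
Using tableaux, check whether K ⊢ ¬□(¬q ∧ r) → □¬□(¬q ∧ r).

Tableau for the negation ¬(¬□(¬q ∧ r) → □¬□(¬q ∧ r)):
1. ¬(¬□(¬q ∧ r) → □¬□(¬q ∧ r)), w0
2. ¬□(¬q ∧ r), w0
3. ¬□¬□(¬q ∧ r), w0
4. ¬(¬q ∧ r), w1
5. ¬r, w1
6. □(¬q ∧ r), w2
Accessibility: w0Rw1, w0Rw2
The negation has an open branch (countermodel exists).

Invalid (countermodel exists)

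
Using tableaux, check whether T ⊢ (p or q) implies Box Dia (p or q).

Not valid

Tableau for the negation not ((p or q) implies Box Dia (p or q)):
1. not ((p or q) implies Box Dia (p or q)), w0
2. p or q, w0
3. not Box Dia (p or q), w0
4. q, w0
5. not Dia (p or q), w1
6. not (p or q), w1
7. not p, w1
8. not q, w1
Accessibility: w0Rw0, w0Rw1, w1Rw1
The negation has an open branch (countermodel exists).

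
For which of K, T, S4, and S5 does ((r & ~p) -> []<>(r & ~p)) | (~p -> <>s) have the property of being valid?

S5

S4-tableau for the negation ~(((r & ~p) -> []<>(r & ~p)) | (~p -> <>s)):
1. ~(((r & ~p) -> []<>(r & ~p)) | (~p -> <>s)), 0
2. ~((r & ~p) -> []<>(r & ~p)), 0   [~|-rule on 1]
3. ~(~p -> <>s), 0   [~|-rule on 1]
4. r & ~p, 0   [~->-rule on 2]
5. ~[]<>(r & ~p), 0   [~->-rule on 2]
6. ~p, 0   [~->-rule on 3]
7. ~<>s, 0   [~->-rule on 3]
8. r, 0   [&-rule on 4]
9. ~s, 0   [~<>-rule on 7 via 0R0]
10. ~<>(r & ~p), 1   [~[]-rule on 5: fresh world 1, 0R1]
11. ~s, 1   [~<>-rule on 7 via 0R1]
12. ~(r & ~p), 1   [~<>-rule on 10 via 1R1]
13. p, 1   [~&-rule on 12 (branches; this branch)]
Accessibility: 0R0, 0R1, 1R1
Complete open branch: countermodel on an S4-frame, so not valid in S4, nor in K, T (the same frame is also a K-frame and a T-frame).
S5-tableau for the negation ~(((r & ~p) -> []<>(r & ~p)) | (~p -> <>s)):
1. ~(((r & ~p) -> []<>(r & ~p)) | (~p -> <>s)), 0
2. ~((r & ~p) -> []<>(r & ~p)), 0   [~|-rule on 1]
3. ~(~p -> <>s), 0   [~|-rule on 1]
4. r & ~p, 0   [~->-rule on 2]
5. ~[]<>(r & ~p), 0   [~->-rule on 2]
6. ~p, 0   [~->-rule on 3]
7. ~<>s, 0   [~->-rule on 3]
8. r, 0   [&-rule on 4]
9. ~s, 0   [~<>-rule on 7 via 0R0]
10. ~<>(r & ~p), 1   [~[]-rule on 5: fresh world 1, 0R1]
11. ~s, 1   [~<>-rule on 7 via 0R1]
12. ~(r & ~p), 0   [~<>-rule on 10 via 1R0]
13. ~(r & ~p), 1   [~<>-rule on 10 via 1R1]
14. p, 0   [~&-rule on 12 (branches; this branch)]
Accessibility: 0R0, 0R1, 1R0, 1R1
Branch closes: p and ~p both at 0.
Every branch closes (one shown): valid in S5.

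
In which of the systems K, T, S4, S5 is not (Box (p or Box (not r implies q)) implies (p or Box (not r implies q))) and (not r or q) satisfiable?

T-tableau for the formula:
1. not (Box (p or Box (not r implies q)) implies (p or Box (not r implies q))) and (not r or q), 0
2. not (Box (p or Box (not r implies q)) implies (p or Box (not r implies q))), 0   [and-rule on 1]
3. not r or q, 0   [and-rule on 1]
4. Box (p or Box (not r implies q)), 0   [neg-implies-rule on 2]
5. not (p or Box (not r implies q)), 0   [neg-implies-rule on 2]
6. not p, 0   [neg-or-rule on 5]
7. not Box (not r implies q), 0   [neg-or-rule on 5]
8. p or Box (not r implies q), 0   [Box-rule on 4 via 0R0]
9. q, 0   [or-rule on 3 (branches; this branch)]
10. Box (not r implies q), 0   [or-rule on 8 (branches; this branch)]
11. not r implies q, 0   [Box-rule on 10 via 0R0]
12. not (not r implies q), 1   [neg-Box-rule on 7: fresh world 1, 0R1]
13. not r, 1   [neg-implies-rule on 12]
14. not q, 1   [neg-implies-rule on 12]
15. p or Box (not r implies q), 1   [Box-rule on 4 via 0R1]
16. not r implies q, 1   [Box-rule on 10 via 0R1]
17. Box (not r implies q), 1   [or-rule on 15 (branches; this branch)]
18. q, 1   [implies-rule on 16 (branches; this branch)]
Accessibility: 0R0, 0R1, 1R1
Branch closes: q and not q both at 1.
Every branch closes (one shown): unsatisfiable in T, hence also in S4, S5 (every S4/S5-frame is a T-frame).
K-tableau for the formula:
1. not (Box (p or Box (not r implies q)) implies (p or Box (not r implies q))) and (not r or q), 0
2. not (Box (p or Box (not r implies q)) implies (p or Box (not r implies q))), 0   [and-rule on 1]
3. not r or q, 0   [and-rule on 1]
4. Box (p or Box (not r implies q)), 0   [neg-implies-rule on 2]
5. not (p or Box (not r implies q)), 0   [neg-implies-rule on 2]
6. not p, 0   [neg-or-rule on 5]
7. not Box (not r implies q), 0   [neg-or-rule on 5]
8. q, 0   [or-rule on 3 (branches; this branch)]
9. not (not r implies q), 1   [neg-Box-rule on 7: fresh world 1, 0R1]
10. not r, 1   [neg-implies-rule on 9]
11. not q, 1   [neg-implies-rule on 9]
12. p or Box (not r implies q), 1   [Box-rule on 4 via 0R1]
13. Box (not r implies q), 1   [or-rule on 12 (branches; this branch)]
Accessibility: 0R1
Complete open branch: satisfiable in K.

K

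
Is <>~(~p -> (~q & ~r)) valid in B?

Tableau for the negation ~<>~(~p -> (~q & ~r)):
1. ~<>~(~p -> (~q & ~r)), u
2. ~p -> (~q & ~r), u
3. ~q & ~r, u
4. ~q, u
5. ~r, u
Accessibility: uRu
The negation has an open branch (countermodel exists).

No, not valid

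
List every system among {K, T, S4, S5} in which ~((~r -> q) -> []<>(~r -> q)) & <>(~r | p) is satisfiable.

S4-tableau for the formula:
1. ~((~r -> q) -> []<>(~r -> q)) & <>(~r | p), 0
2. ~((~r -> q) -> []<>(~r -> q)), 0
3. <>(~r | p), 0
4. ~r -> q, 0
5. ~[]<>(~r -> q), 0
6. q, 0
7. ~r | p, 1
8. p, 1
9. ~<>(~r -> q), 2
10. ~(~r -> q), 2
11. ~r, 2
12. ~q, 2
Accessibility: 0R0, 0R1, 0R2, 1R1, 2R2
Complete open branch: satisfiable in S4, hence also in K, T (this S4-model is also a K-model and a T-model).
S5-tableau for the formula:
1. ~((~r -> q) -> []<>(~r -> q)) & <>(~r | p), 0
2. ~((~r -> q) -> []<>(~r -> q)), 0
3. <>(~r | p), 0
4. ~r -> q, 0
5. ~[]<>(~r -> q), 0
6. q, 0
7. ~r | p, 1
8. p, 1
9. ~<>(~r -> q), 2
10. ~(~r -> q), 0
11. ~r, 0
12. ~q, 0
Accessibility: 0R0, 0R1, 0R2, 1R0, 1R1, 1R2, 2R0, 2R1, 2R2
Branch closes: q and ~q both at 0.
Every branch closes (one shown): unsatisfiable in S5.

K, T, S4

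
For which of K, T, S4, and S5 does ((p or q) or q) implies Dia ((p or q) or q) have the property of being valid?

T, S4, S5

T-tableau for the negation not (((p or q) or q) implies Dia ((p or q) or q)):
1. not (((p or q) or q) implies Dia ((p or q) or q)), 0
2. (p or q) or q, 0   [neg-implies-rule on 1]
3. not Dia ((p or q) or q), 0   [neg-implies-rule on 1]
4. not ((p or q) or q), 0   [neg-Dia-rule on 3 via 0R0]
5. not (p or q), 0   [neg-or-rule on 4]
6. not q, 0   [neg-or-rule on 4]
7. not p, 0   [neg-or-rule on 5]
8. p or q, 0   [or-rule on 2 (branches; this branch)]
9. q, 0   [or-rule on 8 (branches; this branch)]
Accessibility: 0R0
Branch closes: q and not q both at 0.
Every branch closes (one shown): valid in T, hence also in S4, S5 (every theorem of T is a theorem of S4 and S5).
K-tableau for the negation not (((p or q) or q) implies Dia ((p or q) or q)):
1. not (((p or q) or q) implies Dia ((p or q) or q)), 0
2. (p or q) or q, 0   [neg-implies-rule on 1]
3. not Dia ((p or q) or q), 0   [neg-implies-rule on 1]
4. q, 0   [or-rule on 2 (branches; this branch)]
Complete open branch: countermodel on a K-frame, so not valid in K.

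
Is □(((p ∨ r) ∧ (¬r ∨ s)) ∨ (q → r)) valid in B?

Tableau for the negation ¬□(((p ∨ r) ∧ (¬r ∨ s)) ∨ (q → r)):
1. ¬□(((p ∨ r) ∧ (¬r ∨ s)) ∨ (q → r)), w0
2. ¬(((p ∨ r) ∧ (¬r ∨ s)) ∨ (q → r)), w1   [¬□-rule on 1: fresh world w1, w0Rw1]
3. ¬((p ∨ r) ∧ (¬r ∨ s)), w1   [¬∨-rule on 2]
4. ¬(q → r), w1   [¬∨-rule on 2]
5. q, w1   [¬→-rule on 4]
6. ¬r, w1   [¬→-rule on 4]
7. ¬(p ∨ r), w1   [¬∧-rule on 3 (branches; this branch)]
8. ¬p, w1   [¬∨-rule on 7]
Accessibility: w0Rw0, w0Rw1, w1Rw0, w1Rw1
The negation has an open branch (countermodel exists).

Invalid (countermodel exists)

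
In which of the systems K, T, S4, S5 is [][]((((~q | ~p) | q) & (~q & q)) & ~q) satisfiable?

K-tableau for the formula:
1. [][]((((~q | ~p) | q) & (~q & q)) & ~q), 0
Complete open branch: satisfiable in K.
T-tableau for the formula:
1. [][]((((~q | ~p) | q) & (~q & q)) & ~q), 0
2. []((((~q | ~p) | q) & (~q & q)) & ~q), 0
3. (((~q | ~p) | q) & (~q & q)) & ~q, 0
4. ((~q | ~p) | q) & (~q & q), 0
5. ~q, 0
6. (~q | ~p) | q, 0
7. ~q & q, 0
8. q, 0
Accessibility: 0R0
Branch closes: q and ~q both at 0.
Every branch closes (one shown): unsatisfiable in T, hence also in S4, S5 (every S4/S5-frame is a T-frame).

K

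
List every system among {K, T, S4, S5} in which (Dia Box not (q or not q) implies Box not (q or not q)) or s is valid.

T-tableau for the negation not ((Dia Box not (q or not q) implies Box not (q or not q)) or s):
1. not ((Dia Box not (q or not q) implies Box not (q or not q)) or s), w0
2. not (Dia Box not (q or not q) implies Box not (q or not q)), w0
3. not s, w0
4. Dia Box not (q or not q), w0
5. not Box not (q or not q), w0
6. Box not (q or not q), w1
7. not (q or not q), w1
8. not q, w1
9. q, w1
Accessibility: w0Rw0, w0Rw1, w1Rw1
Branch closes: q and not q both at w1.
Every branch closes (one shown): valid in T, hence also in S4, S5 (every theorem of T is a theorem of S4 and S5).
K-tableau for the negation not ((Dia Box not (q or not q) implies Box not (q or not q)) or s):
1. not ((Dia Box not (q or not q) implies Box not (q or not q)) or s), w0
2. not (Dia Box not (q or not q) implies Box not (q or not q)), w0
3. not s, w0
4. Dia Box not (q or not q), w0
5. not Box not (q or not q), w0
6. Box not (q or not q), w1
7. q or not q, w2
8. not q, w2
Accessibility: w0Rw1, w0Rw2
Complete open branch: countermodel on a K-frame, so not valid in K.

T, S4, S5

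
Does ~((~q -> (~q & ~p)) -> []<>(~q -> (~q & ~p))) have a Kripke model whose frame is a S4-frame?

Yes, satisfiable

1. ~((~q -> (~q & ~p)) -> []<>(~q -> (~q & ~p))), u
2. ~q -> (~q & ~p), u
3. ~[]<>(~q -> (~q & ~p)), u
4. ~q & ~p, u
5. ~q, u
6. ~p, u
7. ~<>(~q -> (~q & ~p)), v
8. ~(~q -> (~q & ~p)), v
9. ~q, v
10. ~(~q & ~p), v
11. p, v
Accessibility: uRu, uRv, vRv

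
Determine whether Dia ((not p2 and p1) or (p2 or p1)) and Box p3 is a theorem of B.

Tableau for the negation not (Dia ((not p2 and p1) or (p2 or p1)) and Box p3):
1. not (Dia ((not p2 and p1) or (p2 or p1)) and Box p3), 0
2. not Box p3, 0
3. not p3, 1
Accessibility: 0R0, 0R1, 1R0, 1R1
The negation has an open branch (countermodel exists).

Invalid (countermodel exists)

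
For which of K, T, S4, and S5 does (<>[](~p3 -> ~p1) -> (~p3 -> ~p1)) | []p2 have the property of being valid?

S4-tableau for the negation ~((<>[](~p3 -> ~p1) -> (~p3 -> ~p1)) | []p2):
1. ~((<>[](~p3 -> ~p1) -> (~p3 -> ~p1)) | []p2), w0
2. ~(<>[](~p3 -> ~p1) -> (~p3 -> ~p1)), w0
3. ~[]p2, w0
4. <>[](~p3 -> ~p1), w0
5. ~(~p3 -> ~p1), w0
6. ~p3, w0
7. p1, w0
8. ~p2, w1
9. [](~p3 -> ~p1), w2
10. ~p3 -> ~p1, w2
11. ~p1, w2
Accessibility: w0Rw0, w0Rw1, w0Rw2, w1Rw1, w2Rw2
Complete open branch: countermodel on an S4-frame, so not valid in S4, nor in K, T (the same frame is also a K-frame and a T-frame).
S5-tableau for the negation ~((<>[](~p3 -> ~p1) -> (~p3 -> ~p1)) | []p2):
1. ~((<>[](~p3 -> ~p1) -> (~p3 -> ~p1)) | []p2), w0
2. ~(<>[](~p3 -> ~p1) -> (~p3 -> ~p1)), w0
3. ~[]p2, w0
4. <>[](~p3 -> ~p1), w0
5. ~(~p3 -> ~p1), w0
6. ~p3, w0
7. p1, w0
8. ~p2, w1
9. [](~p3 -> ~p1), w2
10. ~p3 -> ~p1, w0
11. ~p3 -> ~p1, w1
12. ~p3 -> ~p1, w2
13. ~p1, w0
Accessibility: w0Rw0, w0Rw1, w0Rw2, w1Rw0, w1Rw1, w1Rw2, w2Rw0, w2Rw1, w2Rw2
Branch closes: p1 and ~p1 both at w0.
Every branch closes (one shown): valid in S5.

S5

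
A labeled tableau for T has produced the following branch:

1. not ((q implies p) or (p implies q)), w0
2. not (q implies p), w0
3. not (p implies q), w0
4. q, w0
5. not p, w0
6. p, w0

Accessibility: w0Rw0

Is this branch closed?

Closed

Both p and not p appear at w0.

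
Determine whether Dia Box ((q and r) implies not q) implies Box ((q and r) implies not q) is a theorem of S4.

No, not valid

Tableau for the negation not (Dia Box ((q and r) implies not q) implies Box ((q and r) implies not q)):
1. not (Dia Box ((q and r) implies not q) implies Box ((q and r) implies not q)), 0
2. Dia Box ((q and r) implies not q), 0
3. not Box ((q and r) implies not q), 0
4. Box ((q and r) implies not q), 1
5. (q and r) implies not q, 1
6. not q, 1
7. not ((q and r) implies not q), 2
8. q and r, 2
9. q, 2
10. r, 2
Accessibility: 0R0, 0R1, 0R2, 1R1, 2R2
The negation has an open branch (countermodel exists).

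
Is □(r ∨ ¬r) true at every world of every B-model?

Valid

Tableau for the negation ¬□(r ∨ ¬r):
1. ¬□(r ∨ ¬r), 0
2. ¬(r ∨ ¬r), 1
3. ¬r, 1
4. r, 1
Accessibility: 0R0, 0R1, 1R0, 1R1
Branch closes: r and ¬r both at 1.
All branches of the negation close; one closing branch shown above.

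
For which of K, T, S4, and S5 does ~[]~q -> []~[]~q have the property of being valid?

S4-tableau for the negation ~(~[]~q -> []~[]~q):
1. ~(~[]~q -> []~[]~q), w0
2. ~[]~q, w0
3. ~[]~[]~q, w0
4. q, w1
5. []~q, w2
6. ~q, w2
Accessibility: w0Rw0, w0Rw1, w0Rw2, w1Rw1, w2Rw2
Complete open branch: countermodel on an S4-frame, so not valid in S4, nor in K, T (the same frame is also a K-frame and a T-frame).
S5-tableau for the negation ~(~[]~q -> []~[]~q):
1. ~(~[]~q -> []~[]~q), w0
2. ~[]~q, w0
3. ~[]~[]~q, w0
4. q, w1
5. []~q, w2
6. ~q, w0
7. ~q, w1
Accessibility: w0Rw0, w0Rw1, w0Rw2, w1Rw0, w1Rw1, w1Rw2, w2Rw0, w2Rw1, w2Rw2
Branch closes: q and ~q both at w1.
Every branch closes (one shown): valid in S5.

S5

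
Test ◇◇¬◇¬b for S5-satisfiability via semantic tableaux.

1. ◇◇¬◇¬b, u
2. ◇¬◇¬b, v
3. ¬◇¬b, w
4. b, u
5. b, v
6. b, w
Accessibility: uRu, uRv, uRw, vRu, vRv, vRw, wRu, wRv, wRw

Satisfiable (open branch found)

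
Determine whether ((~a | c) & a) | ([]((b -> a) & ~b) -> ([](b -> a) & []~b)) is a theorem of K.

Yes, valid

Tableau for the negation ~(((~a | c) & a) | ([]((b -> a) & ~b) -> ([](b -> a) & []~b))):
1. ~(((~a | c) & a) | ([]((b -> a) & ~b) -> ([](b -> a) & []~b))), 0
2. ~((~a | c) & a), 0
3. ~([]((b -> a) & ~b) -> ([](b -> a) & []~b)), 0
4. []((b -> a) & ~b), 0
5. ~([](b -> a) & []~b), 0
6. ~(~a | c), 0
7. a, 0
8. ~c, 0
9. ~[](b -> a), 0
10. ~(b -> a), 1
11. b, 1
12. ~a, 1
13. (b -> a) & ~b, 1
14. b -> a, 1
15. ~b, 1
Accessibility: 0R1
Branch closes: b and ~b both at 1.
All branches of the negation close; one closing branch shown above.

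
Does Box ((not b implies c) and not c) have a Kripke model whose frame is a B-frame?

1. Box ((not b implies c) and not c), w0
2. (not b implies c) and not c, w0   [Box-rule on 1 via w0Rw0]
3. not b implies c, w0   [and-rule on 2]
4. not c, w0   [and-rule on 2]
5. b, w0   [implies-rule on 3 (branches; this branch)]
Accessibility: w0Rw0

Yes, satisfiable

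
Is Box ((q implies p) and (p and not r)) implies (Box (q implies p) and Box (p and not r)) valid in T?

Tableau for the negation not (Box ((q implies p) and (p and not r)) implies (Box (q implies p) and Box (p and not r))):
1. not (Box ((q implies p) and (p and not r)) implies (Box (q implies p) and Box (p and not r))), u
2. Box ((q implies p) and (p and not r)), u
3. not (Box (q implies p) and Box (p and not r)), u
4. (q implies p) and (p and not r), u
5. q implies p, u
6. p and not r, u
7. p, u
8. not r, u
9. not Box (p and not r), u
10. not (p and not r), v
11. (q implies p) and (p and not r), v
12. q implies p, v
13. p and not r, v
14. p, v
15. not r, v
16. r, v
Accessibility: uRu, uRv, vRv
Branch closes: r and not r both at v.
Every branch of the negation's tableau closes; the branch above is one of them.

Yes, valid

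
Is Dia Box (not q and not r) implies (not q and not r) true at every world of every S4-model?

Not valid

Tableau for the negation not (Dia Box (not q and not r) implies (not q and not r)):
1. not (Dia Box (not q and not r) implies (not q and not r)), u
2. Dia Box (not q and not r), u   [neg-implies-rule on 1]
3. not (not q and not r), u   [neg-implies-rule on 1]
4. r, u   [neg-and-rule on 3 (branches; this branch)]
5. Box (not q and not r), v   [Dia-rule on 2: fresh world v, uRv]
6. not q and not r, v   [Box-rule on 5 via vRv]
7. not q, v   [and-rule on 6]
8. not r, v   [and-rule on 6]
Accessibility: uRu, uRv, vRv
The negation has an open branch (countermodel exists).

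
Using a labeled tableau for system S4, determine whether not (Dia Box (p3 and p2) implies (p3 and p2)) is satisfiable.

Satisfiable

1. not (Dia Box (p3 and p2) implies (p3 and p2)), 0
2. Dia Box (p3 and p2), 0
3. not (p3 and p2), 0
4. not p2, 0
5. Box (p3 and p2), 1
6. p3 and p2, 1
7. p3, 1
8. p2, 1
Accessibility: 0R0, 0R1, 1R1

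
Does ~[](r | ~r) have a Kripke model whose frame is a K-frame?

1. ~[](r | ~r), 0
2. ~(r | ~r), 1
3. ~r, 1
4. r, 1
Accessibility: 0R1
Branch closes: r and ~r both at 1.
All branches of the tableau close; one closing branch shown above.

Unsatisfiable (every branch closes)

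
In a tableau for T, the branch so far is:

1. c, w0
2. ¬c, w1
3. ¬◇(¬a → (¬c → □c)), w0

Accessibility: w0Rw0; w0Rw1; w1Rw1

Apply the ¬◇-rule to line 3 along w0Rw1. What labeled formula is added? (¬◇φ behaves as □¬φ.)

¬(¬a → (¬c → □c)), w1

¬◇φ behaves as □¬φ: propagate the negated body to each accessible world.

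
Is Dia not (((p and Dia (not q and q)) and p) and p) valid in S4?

Valid

Tableau for the negation not Dia not (((p and Dia (not q and q)) and p) and p):
1. not Dia not (((p and Dia (not q and q)) and p) and p), u
2. ((p and Dia (not q and q)) and p) and p, u   [neg-Dia-rule on 1 via uRu]
3. (p and Dia (not q and q)) and p, u   [and-rule on 2]
4. p, u   [and-rule on 2]
5. p and Dia (not q and q), u   [and-rule on 3]
6. Dia (not q and q), u   [and-rule on 5]
7. not q and q, v   [Dia-rule on 6: fresh world v, uRv]
8. not q, v   [and-rule on 7]
9. q, v   [and-rule on 7]
Accessibility: uRu, uRv, vRv
Branch closes: q and not q both at v.
Every branch of the negation's tableau closes; the branch above is one of them.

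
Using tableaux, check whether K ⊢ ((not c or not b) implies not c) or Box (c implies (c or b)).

Yes, valid

Tableau for the negation not (((not c or not b) implies not c) or Box (c implies (c or b))):
1. not (((not c or not b) implies not c) or Box (c implies (c or b))), u
2. not ((not c or not b) implies not c), u
3. not Box (c implies (c or b)), u
4. not c or not b, u
5. c, u
6. not b, u
7. not (c implies (c or b)), v
8. c, v
9. not (c or b), v
10. not c, v
11. not b, v
Accessibility: uRv
Branch closes: c and not c both at v.
All branches of the negation close; one closing branch shown above.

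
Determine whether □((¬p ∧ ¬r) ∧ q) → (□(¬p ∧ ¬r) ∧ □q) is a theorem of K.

Tableau for the negation ¬(□((¬p ∧ ¬r) ∧ q) → (□(¬p ∧ ¬r) ∧ □q)):
1. ¬(□((¬p ∧ ¬r) ∧ q) → (□(¬p ∧ ¬r) ∧ □q)), w0
2. □((¬p ∧ ¬r) ∧ q), w0
3. ¬(□(¬p ∧ ¬r) ∧ □q), w0
4. ¬□(¬p ∧ ¬r), w0
5. ¬(¬p ∧ ¬r), w1
6. (¬p ∧ ¬r) ∧ q, w1
7. ¬p ∧ ¬r, w1
8. q, w1
9. ¬p, w1
10. ¬r, w1
11. r, w1
Accessibility: w0Rw1
Branch closes: r and ¬r both at w1.
All branches of the negation close; one closing branch shown above.

Valid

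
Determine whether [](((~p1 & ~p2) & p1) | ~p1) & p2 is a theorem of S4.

Tableau for the negation ~([](((~p1 & ~p2) & p1) | ~p1) & p2):
1. ~([](((~p1 & ~p2) & p1) | ~p1) & p2), 0
2. ~p2, 0
Accessibility: 0R0
The negation has an open branch (countermodel exists).

No, not valid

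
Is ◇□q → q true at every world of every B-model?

Tableau for the negation ¬(◇□q → q):
1. ¬(◇□q → q), 0
2. ◇□q, 0
3. ¬q, 0
4. □q, 1
5. q, 0
Accessibility: 0R0, 0R1, 1R0, 1R1
Branch closes: q and ¬q both at 0.
Every branch of the negation's tableau closes; the branch above is one of them.

Yes, valid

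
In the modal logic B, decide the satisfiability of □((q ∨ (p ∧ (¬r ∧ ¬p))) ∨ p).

Yes, satisfiable

1. □((q ∨ (p ∧ (¬r ∧ ¬p))) ∨ p), w0
2. (q ∨ (p ∧ (¬r ∧ ¬p))) ∨ p, w0   [□-rule on 1 via w0Rw0]
3. p, w0   [∨-rule on 2 (branches; this branch)]
Accessibility: w0Rw0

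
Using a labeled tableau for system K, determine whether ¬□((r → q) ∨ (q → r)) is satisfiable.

Unsatisfiable

1. ¬□((r → q) ∨ (q → r)), w0
2. ¬((r → q) ∨ (q → r)), w1   [¬□-rule on 1: fresh world w1, w0Rw1]
3. ¬(r → q), w1   [¬∨-rule on 2]
4. ¬(q → r), w1   [¬∨-rule on 2]
5. r, w1   [¬→-rule on 3]
6. ¬q, w1   [¬→-rule on 3]
7. q, w1   [¬→-rule on 4]
8. ¬r, w1   [¬→-rule on 4]
Accessibility: w0Rw1
Branch closes: q and ¬q both at w1.
(One branch shown.) All branches close.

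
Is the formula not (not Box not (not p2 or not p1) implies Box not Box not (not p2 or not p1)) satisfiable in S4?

Satisfiable (open branch found)

1. not (not Box not (not p2 or not p1) implies Box not Box not (not p2 or not p1)), u
2. not Box not (not p2 or not p1), u   [neg-implies-rule on 1]
3. not Box not Box not (not p2 or not p1), u   [neg-implies-rule on 1]
4. not p2 or not p1, v   [neg-Box-rule on 2: fresh world v, uRv]
5. not p1, v   [or-rule on 4 (branches; this branch)]
6. Box not (not p2 or not p1), w   [neg-Box-rule on 3: fresh world w, uRw]
7. not (not p2 or not p1), w   [Box-rule on 6 via wRw]
8. p2, w   [neg-or-rule on 7]
9. p1, w   [neg-or-rule on 7]
Accessibility: uRu, uRv, uRw, vRv, wRw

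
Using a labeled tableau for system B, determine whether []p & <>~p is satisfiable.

No, unsatisfiable

1. []p & <>~p, w0
2. []p, w0
3. <>~p, w0
4. p, w0
5. ~p, w1
6. p, w1
Accessibility: w0Rw0, w0Rw1, w1Rw0, w1Rw1
Branch closes: p and ~p both at w1.
Every branch closes; the branch above is one of them.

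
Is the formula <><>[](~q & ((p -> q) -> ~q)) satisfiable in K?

Yes, satisfiable

1. <><>[](~q & ((p -> q) -> ~q)), w0
2. <>[](~q & ((p -> q) -> ~q)), w1
3. [](~q & ((p -> q) -> ~q)), w2
Accessibility: w0Rw1, w1Rw2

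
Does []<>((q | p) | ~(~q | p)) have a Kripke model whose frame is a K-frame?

Satisfiable (open branch found)

1. []<>((q | p) | ~(~q | p)), u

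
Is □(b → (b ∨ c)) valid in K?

Yes, valid

Tableau for the negation ¬□(b → (b ∨ c)):
1. ¬□(b → (b ∨ c)), u
2. ¬(b → (b ∨ c)), v
3. b, v
4. ¬(b ∨ c), v
5. ¬b, v
6. ¬c, v
Accessibility: uRv
Branch closes: b and ¬b both at v.
All branches of the negation close; one closing branch shown above.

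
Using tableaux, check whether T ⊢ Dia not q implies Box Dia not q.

Not valid

Tableau for the negation not (Dia not q implies Box Dia not q):
1. not (Dia not q implies Box Dia not q), w0
2. Dia not q, w0   [neg-implies-rule on 1]
3. not Box Dia not q, w0   [neg-implies-rule on 1]
4. not q, w1   [Dia-rule on 2: fresh world w1, w0Rw1]
5. not Dia not q, w2   [neg-Box-rule on 3: fresh world w2, w0Rw2]
6. q, w2   [neg-Dia-rule on 5 via w2Rw2]
Accessibility: w0Rw0, w0Rw1, w0Rw2, w1Rw1, w2Rw2
The negation has an open branch (countermodel exists).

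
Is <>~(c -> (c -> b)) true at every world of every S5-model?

Not valid

Tableau for the negation ~<>~(c -> (c -> b)):
1. ~<>~(c -> (c -> b)), 0
2. c -> (c -> b), 0   [~<>-rule on 1 via 0R0]
3. c -> b, 0   [->-rule on 2 (branches; this branch)]
4. b, 0   [->-rule on 3 (branches; this branch)]
Accessibility: 0R0
The negation has an open branch (countermodel exists).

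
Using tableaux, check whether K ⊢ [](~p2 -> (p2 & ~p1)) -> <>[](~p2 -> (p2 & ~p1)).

No, not valid

Tableau for the negation ~([](~p2 -> (p2 & ~p1)) -> <>[](~p2 -> (p2 & ~p1))):
1. ~([](~p2 -> (p2 & ~p1)) -> <>[](~p2 -> (p2 & ~p1))), 0
2. [](~p2 -> (p2 & ~p1)), 0
3. ~<>[](~p2 -> (p2 & ~p1)), 0
The negation has an open branch (countermodel exists).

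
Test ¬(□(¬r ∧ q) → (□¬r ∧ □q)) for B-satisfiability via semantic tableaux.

1. ¬(□(¬r ∧ q) → (□¬r ∧ □q)), u
2. □(¬r ∧ q), u
3. ¬(□¬r ∧ □q), u
4. ¬r ∧ q, u
5. ¬r, u
6. q, u
7. ¬□q, u
8. ¬q, v
9. ¬r ∧ q, v
10. ¬r, v
11. q, v
Accessibility: uRu, uRv, vRu, vRv
Branch closes: q and ¬q both at v.
All branches of the tableau close; one closing branch shown above.

Unsatisfiable (every branch closes)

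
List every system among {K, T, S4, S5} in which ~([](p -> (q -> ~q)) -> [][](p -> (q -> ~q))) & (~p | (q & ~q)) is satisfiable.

S4-tableau for the formula:
1. ~([](p -> (q -> ~q)) -> [][](p -> (q -> ~q))) & (~p | (q & ~q)), w0
2. ~([](p -> (q -> ~q)) -> [][](p -> (q -> ~q))), w0
3. ~p | (q & ~q), w0
4. [](p -> (q -> ~q)), w0
5. ~[][](p -> (q -> ~q)), w0
6. p -> (q -> ~q), w0
7. ~p, w0
8. q -> ~q, w0
9. ~q, w0
10. ~[](p -> (q -> ~q)), w1
11. p -> (q -> ~q), w1
12. q -> ~q, w1
13. ~q, w1
14. ~(p -> (q -> ~q)), w2
15. p, w2
16. ~(q -> ~q), w2
17. q, w2
18. p -> (q -> ~q), w2
19. q -> ~q, w2
20. ~q, w2
Accessibility: w0Rw0, w0Rw1, w0Rw2, w1Rw1, w1Rw2, w2Rw2
Branch closes: q and ~q both at w2.
Every branch closes (one shown): unsatisfiable in S4, hence also in S5 (every S5-frame is an S4-frame).
T-tableau for the formula:
1. ~([](p -> (q -> ~q)) -> [][](p -> (q -> ~q))) & (~p | (q & ~q)), w0
2. ~([](p -> (q -> ~q)) -> [][](p -> (q -> ~q))), w0
3. ~p | (q & ~q), w0
4. [](p -> (q -> ~q)), w0
5. ~[][](p -> (q -> ~q)), w0
6. p -> (q -> ~q), w0
7. ~p, w0
8. q -> ~q, w0
9. ~q, w0
10. ~[](p -> (q -> ~q)), w1
11. p -> (q -> ~q), w1
12. q -> ~q, w1
13. ~q, w1
14. ~(p -> (q -> ~q)), w2
15. p, w2
16. ~(q -> ~q), w2
17. q, w2
Accessibility: w0Rw0, w0Rw1, w1Rw1, w1Rw2, w2Rw2
Complete open branch: satisfiable in T, hence also in K (this T-model is also a K-model).

K, T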